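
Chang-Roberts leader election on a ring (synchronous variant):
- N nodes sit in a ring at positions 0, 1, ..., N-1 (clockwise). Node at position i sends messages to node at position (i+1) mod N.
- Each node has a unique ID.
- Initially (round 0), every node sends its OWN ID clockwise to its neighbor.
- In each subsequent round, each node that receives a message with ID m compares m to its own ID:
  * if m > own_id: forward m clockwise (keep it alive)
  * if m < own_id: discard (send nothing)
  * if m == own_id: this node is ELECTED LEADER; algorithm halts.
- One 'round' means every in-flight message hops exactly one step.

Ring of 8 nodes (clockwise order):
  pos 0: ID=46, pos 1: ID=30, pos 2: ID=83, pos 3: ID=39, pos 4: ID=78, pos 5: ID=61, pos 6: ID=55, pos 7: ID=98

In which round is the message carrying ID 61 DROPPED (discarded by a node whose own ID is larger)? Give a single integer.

Round 1: pos1(id30) recv 46: fwd; pos2(id83) recv 30: drop; pos3(id39) recv 83: fwd; pos4(id78) recv 39: drop; pos5(id61) recv 78: fwd; pos6(id55) recv 61: fwd; pos7(id98) recv 55: drop; pos0(id46) recv 98: fwd
Round 2: pos2(id83) recv 46: drop; pos4(id78) recv 83: fwd; pos6(id55) recv 78: fwd; pos7(id98) recv 61: drop; pos1(id30) recv 98: fwd
Round 3: pos5(id61) recv 83: fwd; pos7(id98) recv 78: drop; pos2(id83) recv 98: fwd
Round 4: pos6(id55) recv 83: fwd; pos3(id39) recv 98: fwd
Round 5: pos7(id98) recv 83: drop; pos4(id78) recv 98: fwd
Round 6: pos5(id61) recv 98: fwd
Round 7: pos6(id55) recv 98: fwd
Round 8: pos7(id98) recv 98: ELECTED
Message ID 61 originates at pos 5; dropped at pos 7 in round 2

Answer: 2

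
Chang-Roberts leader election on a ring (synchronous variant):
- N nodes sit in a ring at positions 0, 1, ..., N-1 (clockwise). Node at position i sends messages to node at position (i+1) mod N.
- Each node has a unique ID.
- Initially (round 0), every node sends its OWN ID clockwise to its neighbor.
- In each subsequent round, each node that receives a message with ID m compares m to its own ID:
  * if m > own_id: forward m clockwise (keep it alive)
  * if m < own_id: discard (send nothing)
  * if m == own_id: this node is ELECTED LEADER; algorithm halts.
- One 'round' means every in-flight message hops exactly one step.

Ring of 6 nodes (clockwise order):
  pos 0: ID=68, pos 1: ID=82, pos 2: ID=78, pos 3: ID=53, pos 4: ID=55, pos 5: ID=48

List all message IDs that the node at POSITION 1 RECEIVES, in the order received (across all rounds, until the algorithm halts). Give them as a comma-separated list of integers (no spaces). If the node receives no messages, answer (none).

Round 1: pos1(id82) recv 68: drop; pos2(id78) recv 82: fwd; pos3(id53) recv 78: fwd; pos4(id55) recv 53: drop; pos5(id48) recv 55: fwd; pos0(id68) recv 48: drop
Round 2: pos3(id53) recv 82: fwd; pos4(id55) recv 78: fwd; pos0(id68) recv 55: drop
Round 3: pos4(id55) recv 82: fwd; pos5(id48) recv 78: fwd
Round 4: pos5(id48) recv 82: fwd; pos0(id68) recv 78: fwd
Round 5: pos0(id68) recv 82: fwd; pos1(id82) recv 78: drop
Round 6: pos1(id82) recv 82: ELECTED

Answer: 68,78,82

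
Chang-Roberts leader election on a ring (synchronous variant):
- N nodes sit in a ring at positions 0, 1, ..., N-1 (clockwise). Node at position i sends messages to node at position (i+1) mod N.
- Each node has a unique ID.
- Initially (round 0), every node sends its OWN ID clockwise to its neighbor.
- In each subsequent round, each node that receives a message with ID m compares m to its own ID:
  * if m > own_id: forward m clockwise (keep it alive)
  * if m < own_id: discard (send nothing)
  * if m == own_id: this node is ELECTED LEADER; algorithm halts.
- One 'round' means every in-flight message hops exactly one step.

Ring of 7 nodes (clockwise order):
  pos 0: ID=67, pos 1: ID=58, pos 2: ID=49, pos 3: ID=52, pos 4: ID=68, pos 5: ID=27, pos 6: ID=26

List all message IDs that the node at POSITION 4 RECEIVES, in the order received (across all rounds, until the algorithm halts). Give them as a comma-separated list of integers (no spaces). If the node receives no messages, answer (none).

Answer: 52,58,67,68

Derivation:
Round 1: pos1(id58) recv 67: fwd; pos2(id49) recv 58: fwd; pos3(id52) recv 49: drop; pos4(id68) recv 52: drop; pos5(id27) recv 68: fwd; pos6(id26) recv 27: fwd; pos0(id67) recv 26: drop
Round 2: pos2(id49) recv 67: fwd; pos3(id52) recv 58: fwd; pos6(id26) recv 68: fwd; pos0(id67) recv 27: drop
Round 3: pos3(id52) recv 67: fwd; pos4(id68) recv 58: drop; pos0(id67) recv 68: fwd
Round 4: pos4(id68) recv 67: drop; pos1(id58) recv 68: fwd
Round 5: pos2(id49) recv 68: fwd
Round 6: pos3(id52) recv 68: fwd
Round 7: pos4(id68) recv 68: ELECTED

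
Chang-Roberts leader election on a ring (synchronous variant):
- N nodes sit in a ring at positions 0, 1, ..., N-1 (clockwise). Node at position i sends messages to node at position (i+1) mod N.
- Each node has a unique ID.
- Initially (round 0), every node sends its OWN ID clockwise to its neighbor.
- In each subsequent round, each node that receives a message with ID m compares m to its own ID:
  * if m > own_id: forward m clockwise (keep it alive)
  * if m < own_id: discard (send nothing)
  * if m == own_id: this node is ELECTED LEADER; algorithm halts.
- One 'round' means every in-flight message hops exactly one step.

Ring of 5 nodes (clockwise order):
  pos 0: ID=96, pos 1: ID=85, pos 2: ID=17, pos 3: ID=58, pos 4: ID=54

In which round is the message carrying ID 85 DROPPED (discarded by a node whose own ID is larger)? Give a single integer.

Answer: 4

Derivation:
Round 1: pos1(id85) recv 96: fwd; pos2(id17) recv 85: fwd; pos3(id58) recv 17: drop; pos4(id54) recv 58: fwd; pos0(id96) recv 54: drop
Round 2: pos2(id17) recv 96: fwd; pos3(id58) recv 85: fwd; pos0(id96) recv 58: drop
Round 3: pos3(id58) recv 96: fwd; pos4(id54) recv 85: fwd
Round 4: pos4(id54) recv 96: fwd; pos0(id96) recv 85: drop
Round 5: pos0(id96) recv 96: ELECTED
Message ID 85 originates at pos 1; dropped at pos 0 in round 4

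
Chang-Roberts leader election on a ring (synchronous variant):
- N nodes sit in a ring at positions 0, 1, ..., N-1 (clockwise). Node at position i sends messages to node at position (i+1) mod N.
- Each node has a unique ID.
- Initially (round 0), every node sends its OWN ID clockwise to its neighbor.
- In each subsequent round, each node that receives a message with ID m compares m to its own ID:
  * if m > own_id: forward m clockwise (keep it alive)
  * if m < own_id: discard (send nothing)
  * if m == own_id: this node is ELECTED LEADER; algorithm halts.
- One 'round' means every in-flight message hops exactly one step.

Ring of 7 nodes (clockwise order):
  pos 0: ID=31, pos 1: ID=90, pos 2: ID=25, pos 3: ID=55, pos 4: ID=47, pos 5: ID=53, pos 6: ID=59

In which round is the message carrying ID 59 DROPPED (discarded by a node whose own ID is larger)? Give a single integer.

Round 1: pos1(id90) recv 31: drop; pos2(id25) recv 90: fwd; pos3(id55) recv 25: drop; pos4(id47) recv 55: fwd; pos5(id53) recv 47: drop; pos6(id59) recv 53: drop; pos0(id31) recv 59: fwd
Round 2: pos3(id55) recv 90: fwd; pos5(id53) recv 55: fwd; pos1(id90) recv 59: drop
Round 3: pos4(id47) recv 90: fwd; pos6(id59) recv 55: drop
Round 4: pos5(id53) recv 90: fwd
Round 5: pos6(id59) recv 90: fwd
Round 6: pos0(id31) recv 90: fwd
Round 7: pos1(id90) recv 90: ELECTED
Message ID 59 originates at pos 6; dropped at pos 1 in round 2

Answer: 2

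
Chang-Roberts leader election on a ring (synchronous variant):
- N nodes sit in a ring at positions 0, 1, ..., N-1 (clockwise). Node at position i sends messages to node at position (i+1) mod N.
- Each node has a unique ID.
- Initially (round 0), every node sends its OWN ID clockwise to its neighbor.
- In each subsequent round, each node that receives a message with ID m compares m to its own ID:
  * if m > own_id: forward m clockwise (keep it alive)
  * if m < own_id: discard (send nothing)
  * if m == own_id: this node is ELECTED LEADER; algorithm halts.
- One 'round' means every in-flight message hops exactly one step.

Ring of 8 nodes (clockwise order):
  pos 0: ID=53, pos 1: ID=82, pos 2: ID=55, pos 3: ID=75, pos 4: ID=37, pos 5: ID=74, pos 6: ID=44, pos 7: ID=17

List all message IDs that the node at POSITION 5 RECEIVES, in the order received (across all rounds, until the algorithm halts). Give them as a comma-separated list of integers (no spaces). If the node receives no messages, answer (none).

Answer: 37,75,82

Derivation:
Round 1: pos1(id82) recv 53: drop; pos2(id55) recv 82: fwd; pos3(id75) recv 55: drop; pos4(id37) recv 75: fwd; pos5(id74) recv 37: drop; pos6(id44) recv 74: fwd; pos7(id17) recv 44: fwd; pos0(id53) recv 17: drop
Round 2: pos3(id75) recv 82: fwd; pos5(id74) recv 75: fwd; pos7(id17) recv 74: fwd; pos0(id53) recv 44: drop
Round 3: pos4(id37) recv 82: fwd; pos6(id44) recv 75: fwd; pos0(id53) recv 74: fwd
Round 4: pos5(id74) recv 82: fwd; pos7(id17) recv 75: fwd; pos1(id82) recv 74: drop
Round 5: pos6(id44) recv 82: fwd; pos0(id53) recv 75: fwd
Round 6: pos7(id17) recv 82: fwd; pos1(id82) recv 75: drop
Round 7: pos0(id53) recv 82: fwd
Round 8: pos1(id82) recv 82: ELECTED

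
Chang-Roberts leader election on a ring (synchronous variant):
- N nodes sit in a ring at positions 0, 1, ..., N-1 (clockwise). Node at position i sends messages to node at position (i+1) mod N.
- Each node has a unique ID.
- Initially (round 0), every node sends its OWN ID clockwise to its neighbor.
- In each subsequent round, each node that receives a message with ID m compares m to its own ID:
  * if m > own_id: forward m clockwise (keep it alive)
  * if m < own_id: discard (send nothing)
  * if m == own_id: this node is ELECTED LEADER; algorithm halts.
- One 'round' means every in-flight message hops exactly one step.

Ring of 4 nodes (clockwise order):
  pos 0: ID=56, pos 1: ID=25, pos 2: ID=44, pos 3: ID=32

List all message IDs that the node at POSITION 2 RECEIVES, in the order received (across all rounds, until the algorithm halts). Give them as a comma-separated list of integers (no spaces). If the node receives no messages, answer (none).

Round 1: pos1(id25) recv 56: fwd; pos2(id44) recv 25: drop; pos3(id32) recv 44: fwd; pos0(id56) recv 32: drop
Round 2: pos2(id44) recv 56: fwd; pos0(id56) recv 44: drop
Round 3: pos3(id32) recv 56: fwd
Round 4: pos0(id56) recv 56: ELECTED

Answer: 25,56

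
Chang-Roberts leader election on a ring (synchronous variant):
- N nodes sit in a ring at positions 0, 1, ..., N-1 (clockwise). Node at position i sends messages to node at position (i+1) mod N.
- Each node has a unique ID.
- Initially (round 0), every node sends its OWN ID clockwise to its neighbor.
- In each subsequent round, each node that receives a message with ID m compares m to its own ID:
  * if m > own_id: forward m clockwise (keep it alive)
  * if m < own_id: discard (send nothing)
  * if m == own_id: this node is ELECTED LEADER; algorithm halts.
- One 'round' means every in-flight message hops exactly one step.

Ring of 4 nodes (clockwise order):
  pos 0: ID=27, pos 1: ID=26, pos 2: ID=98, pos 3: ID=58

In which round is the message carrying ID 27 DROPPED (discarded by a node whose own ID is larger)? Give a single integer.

Answer: 2

Derivation:
Round 1: pos1(id26) recv 27: fwd; pos2(id98) recv 26: drop; pos3(id58) recv 98: fwd; pos0(id27) recv 58: fwd
Round 2: pos2(id98) recv 27: drop; pos0(id27) recv 98: fwd; pos1(id26) recv 58: fwd
Round 3: pos1(id26) recv 98: fwd; pos2(id98) recv 58: drop
Round 4: pos2(id98) recv 98: ELECTED
Message ID 27 originates at pos 0; dropped at pos 2 in round 2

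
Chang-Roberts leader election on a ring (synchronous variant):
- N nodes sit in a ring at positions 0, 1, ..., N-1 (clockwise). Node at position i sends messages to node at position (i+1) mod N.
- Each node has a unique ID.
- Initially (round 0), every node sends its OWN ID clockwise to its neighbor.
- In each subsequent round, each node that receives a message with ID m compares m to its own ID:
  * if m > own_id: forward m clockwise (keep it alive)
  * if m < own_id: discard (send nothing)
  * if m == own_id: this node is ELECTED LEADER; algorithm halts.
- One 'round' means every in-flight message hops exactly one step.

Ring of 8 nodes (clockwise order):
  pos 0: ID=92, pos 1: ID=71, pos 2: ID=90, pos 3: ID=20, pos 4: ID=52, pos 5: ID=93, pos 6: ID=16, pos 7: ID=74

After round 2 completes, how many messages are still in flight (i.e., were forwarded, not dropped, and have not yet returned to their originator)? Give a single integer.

Answer: 3

Derivation:
Round 1: pos1(id71) recv 92: fwd; pos2(id90) recv 71: drop; pos3(id20) recv 90: fwd; pos4(id52) recv 20: drop; pos5(id93) recv 52: drop; pos6(id16) recv 93: fwd; pos7(id74) recv 16: drop; pos0(id92) recv 74: drop
Round 2: pos2(id90) recv 92: fwd; pos4(id52) recv 90: fwd; pos7(id74) recv 93: fwd
After round 2: 3 messages still in flight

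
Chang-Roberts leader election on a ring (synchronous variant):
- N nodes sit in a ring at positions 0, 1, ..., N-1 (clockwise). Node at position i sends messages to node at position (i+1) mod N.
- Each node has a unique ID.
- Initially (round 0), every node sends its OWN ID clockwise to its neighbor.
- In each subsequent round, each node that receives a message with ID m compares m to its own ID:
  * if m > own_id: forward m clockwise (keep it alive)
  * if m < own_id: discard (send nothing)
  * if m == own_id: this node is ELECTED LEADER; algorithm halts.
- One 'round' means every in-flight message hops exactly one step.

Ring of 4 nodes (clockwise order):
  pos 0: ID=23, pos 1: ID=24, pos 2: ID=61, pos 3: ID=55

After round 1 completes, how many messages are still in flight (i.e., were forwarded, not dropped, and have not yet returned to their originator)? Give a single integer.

Round 1: pos1(id24) recv 23: drop; pos2(id61) recv 24: drop; pos3(id55) recv 61: fwd; pos0(id23) recv 55: fwd
After round 1: 2 messages still in flight

Answer: 2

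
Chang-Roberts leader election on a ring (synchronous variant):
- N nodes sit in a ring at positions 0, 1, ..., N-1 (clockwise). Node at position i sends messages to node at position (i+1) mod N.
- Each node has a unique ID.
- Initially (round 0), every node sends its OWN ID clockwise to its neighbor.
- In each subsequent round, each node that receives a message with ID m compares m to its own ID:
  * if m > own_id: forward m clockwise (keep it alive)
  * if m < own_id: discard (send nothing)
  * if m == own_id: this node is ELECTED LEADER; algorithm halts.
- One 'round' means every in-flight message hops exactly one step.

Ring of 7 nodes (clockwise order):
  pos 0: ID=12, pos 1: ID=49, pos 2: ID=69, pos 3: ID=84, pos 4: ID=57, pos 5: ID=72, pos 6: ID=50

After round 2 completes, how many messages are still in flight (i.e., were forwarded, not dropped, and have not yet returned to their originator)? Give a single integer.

Round 1: pos1(id49) recv 12: drop; pos2(id69) recv 49: drop; pos3(id84) recv 69: drop; pos4(id57) recv 84: fwd; pos5(id72) recv 57: drop; pos6(id50) recv 72: fwd; pos0(id12) recv 50: fwd
Round 2: pos5(id72) recv 84: fwd; pos0(id12) recv 72: fwd; pos1(id49) recv 50: fwd
After round 2: 3 messages still in flight

Answer: 3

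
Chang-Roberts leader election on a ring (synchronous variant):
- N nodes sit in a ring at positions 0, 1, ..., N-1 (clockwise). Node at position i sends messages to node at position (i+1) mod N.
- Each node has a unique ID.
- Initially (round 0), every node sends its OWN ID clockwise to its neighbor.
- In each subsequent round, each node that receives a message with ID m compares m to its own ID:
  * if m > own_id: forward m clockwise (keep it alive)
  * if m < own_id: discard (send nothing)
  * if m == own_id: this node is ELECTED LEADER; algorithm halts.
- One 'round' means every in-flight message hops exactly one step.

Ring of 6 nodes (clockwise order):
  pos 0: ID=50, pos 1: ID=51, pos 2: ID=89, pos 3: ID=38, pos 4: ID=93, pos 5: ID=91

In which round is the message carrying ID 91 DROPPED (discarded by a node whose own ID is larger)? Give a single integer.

Answer: 5

Derivation:
Round 1: pos1(id51) recv 50: drop; pos2(id89) recv 51: drop; pos3(id38) recv 89: fwd; pos4(id93) recv 38: drop; pos5(id91) recv 93: fwd; pos0(id50) recv 91: fwd
Round 2: pos4(id93) recv 89: drop; pos0(id50) recv 93: fwd; pos1(id51) recv 91: fwd
Round 3: pos1(id51) recv 93: fwd; pos2(id89) recv 91: fwd
Round 4: pos2(id89) recv 93: fwd; pos3(id38) recv 91: fwd
Round 5: pos3(id38) recv 93: fwd; pos4(id93) recv 91: drop
Round 6: pos4(id93) recv 93: ELECTED
Message ID 91 originates at pos 5; dropped at pos 4 in round 5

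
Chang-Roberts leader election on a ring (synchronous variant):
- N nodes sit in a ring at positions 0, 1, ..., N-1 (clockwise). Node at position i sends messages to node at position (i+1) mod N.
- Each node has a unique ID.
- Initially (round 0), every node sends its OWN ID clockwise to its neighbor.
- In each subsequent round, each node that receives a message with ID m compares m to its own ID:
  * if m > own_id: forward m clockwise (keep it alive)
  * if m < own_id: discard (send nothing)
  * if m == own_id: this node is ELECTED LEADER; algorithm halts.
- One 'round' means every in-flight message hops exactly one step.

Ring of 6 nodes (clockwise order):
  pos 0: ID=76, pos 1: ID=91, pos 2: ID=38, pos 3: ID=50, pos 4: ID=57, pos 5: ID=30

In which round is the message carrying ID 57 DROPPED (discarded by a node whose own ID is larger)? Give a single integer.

Round 1: pos1(id91) recv 76: drop; pos2(id38) recv 91: fwd; pos3(id50) recv 38: drop; pos4(id57) recv 50: drop; pos5(id30) recv 57: fwd; pos0(id76) recv 30: drop
Round 2: pos3(id50) recv 91: fwd; pos0(id76) recv 57: drop
Round 3: pos4(id57) recv 91: fwd
Round 4: pos5(id30) recv 91: fwd
Round 5: pos0(id76) recv 91: fwd
Round 6: pos1(id91) recv 91: ELECTED
Message ID 57 originates at pos 4; dropped at pos 0 in round 2

Answer: 2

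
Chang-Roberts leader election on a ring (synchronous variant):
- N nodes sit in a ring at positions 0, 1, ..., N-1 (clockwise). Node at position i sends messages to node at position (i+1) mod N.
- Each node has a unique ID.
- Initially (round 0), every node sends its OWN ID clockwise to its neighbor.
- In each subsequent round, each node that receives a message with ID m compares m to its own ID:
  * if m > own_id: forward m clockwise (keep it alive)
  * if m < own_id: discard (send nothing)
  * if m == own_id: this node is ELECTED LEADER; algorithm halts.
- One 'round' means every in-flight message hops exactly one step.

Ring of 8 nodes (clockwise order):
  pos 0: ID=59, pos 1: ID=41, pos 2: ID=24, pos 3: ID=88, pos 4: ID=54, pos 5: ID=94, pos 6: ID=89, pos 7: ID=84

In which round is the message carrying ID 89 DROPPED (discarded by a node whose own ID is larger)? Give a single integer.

Round 1: pos1(id41) recv 59: fwd; pos2(id24) recv 41: fwd; pos3(id88) recv 24: drop; pos4(id54) recv 88: fwd; pos5(id94) recv 54: drop; pos6(id89) recv 94: fwd; pos7(id84) recv 89: fwd; pos0(id59) recv 84: fwd
Round 2: pos2(id24) recv 59: fwd; pos3(id88) recv 41: drop; pos5(id94) recv 88: drop; pos7(id84) recv 94: fwd; pos0(id59) recv 89: fwd; pos1(id41) recv 84: fwd
Round 3: pos3(id88) recv 59: drop; pos0(id59) recv 94: fwd; pos1(id41) recv 89: fwd; pos2(id24) recv 84: fwd
Round 4: pos1(id41) recv 94: fwd; pos2(id24) recv 89: fwd; pos3(id88) recv 84: drop
Round 5: pos2(id24) recv 94: fwd; pos3(id88) recv 89: fwd
Round 6: pos3(id88) recv 94: fwd; pos4(id54) recv 89: fwd
Round 7: pos4(id54) recv 94: fwd; pos5(id94) recv 89: drop
Round 8: pos5(id94) recv 94: ELECTED
Message ID 89 originates at pos 6; dropped at pos 5 in round 7

Answer: 7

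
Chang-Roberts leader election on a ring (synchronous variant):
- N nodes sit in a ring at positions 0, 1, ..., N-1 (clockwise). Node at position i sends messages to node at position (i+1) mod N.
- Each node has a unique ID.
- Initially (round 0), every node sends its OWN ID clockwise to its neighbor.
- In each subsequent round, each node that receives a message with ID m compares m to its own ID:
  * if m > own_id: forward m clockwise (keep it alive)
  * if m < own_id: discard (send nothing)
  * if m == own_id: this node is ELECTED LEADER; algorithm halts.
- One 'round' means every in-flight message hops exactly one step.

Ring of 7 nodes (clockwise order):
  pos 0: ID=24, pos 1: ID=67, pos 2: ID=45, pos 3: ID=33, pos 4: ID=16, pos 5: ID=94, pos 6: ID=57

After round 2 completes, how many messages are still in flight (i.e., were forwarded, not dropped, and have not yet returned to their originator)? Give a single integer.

Round 1: pos1(id67) recv 24: drop; pos2(id45) recv 67: fwd; pos3(id33) recv 45: fwd; pos4(id16) recv 33: fwd; pos5(id94) recv 16: drop; pos6(id57) recv 94: fwd; pos0(id24) recv 57: fwd
Round 2: pos3(id33) recv 67: fwd; pos4(id16) recv 45: fwd; pos5(id94) recv 33: drop; pos0(id24) recv 94: fwd; pos1(id67) recv 57: drop
After round 2: 3 messages still in flight

Answer: 3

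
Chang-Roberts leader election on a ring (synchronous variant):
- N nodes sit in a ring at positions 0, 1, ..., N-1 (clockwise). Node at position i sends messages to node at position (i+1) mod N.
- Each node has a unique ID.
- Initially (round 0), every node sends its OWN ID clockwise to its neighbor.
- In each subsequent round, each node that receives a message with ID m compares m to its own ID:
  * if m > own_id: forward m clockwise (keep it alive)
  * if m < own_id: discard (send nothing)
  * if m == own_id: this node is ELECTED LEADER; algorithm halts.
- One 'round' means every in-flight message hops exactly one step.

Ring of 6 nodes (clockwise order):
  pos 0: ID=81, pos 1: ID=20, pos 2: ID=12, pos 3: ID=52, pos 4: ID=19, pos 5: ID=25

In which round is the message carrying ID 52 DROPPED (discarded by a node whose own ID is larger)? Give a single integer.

Round 1: pos1(id20) recv 81: fwd; pos2(id12) recv 20: fwd; pos3(id52) recv 12: drop; pos4(id19) recv 52: fwd; pos5(id25) recv 19: drop; pos0(id81) recv 25: drop
Round 2: pos2(id12) recv 81: fwd; pos3(id52) recv 20: drop; pos5(id25) recv 52: fwd
Round 3: pos3(id52) recv 81: fwd; pos0(id81) recv 52: drop
Round 4: pos4(id19) recv 81: fwd
Round 5: pos5(id25) recv 81: fwd
Round 6: pos0(id81) recv 81: ELECTED
Message ID 52 originates at pos 3; dropped at pos 0 in round 3

Answer: 3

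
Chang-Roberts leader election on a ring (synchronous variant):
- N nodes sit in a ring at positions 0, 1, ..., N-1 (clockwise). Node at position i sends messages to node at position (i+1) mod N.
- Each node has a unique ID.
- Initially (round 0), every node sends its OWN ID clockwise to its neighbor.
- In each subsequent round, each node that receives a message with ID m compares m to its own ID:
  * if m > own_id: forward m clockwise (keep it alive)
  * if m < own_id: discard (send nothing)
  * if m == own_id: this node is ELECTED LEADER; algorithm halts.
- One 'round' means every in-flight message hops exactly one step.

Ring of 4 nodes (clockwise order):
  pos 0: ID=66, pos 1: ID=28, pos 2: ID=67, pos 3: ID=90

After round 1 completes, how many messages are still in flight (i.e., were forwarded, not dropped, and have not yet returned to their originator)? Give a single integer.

Answer: 2

Derivation:
Round 1: pos1(id28) recv 66: fwd; pos2(id67) recv 28: drop; pos3(id90) recv 67: drop; pos0(id66) recv 90: fwd
After round 1: 2 messages still in flight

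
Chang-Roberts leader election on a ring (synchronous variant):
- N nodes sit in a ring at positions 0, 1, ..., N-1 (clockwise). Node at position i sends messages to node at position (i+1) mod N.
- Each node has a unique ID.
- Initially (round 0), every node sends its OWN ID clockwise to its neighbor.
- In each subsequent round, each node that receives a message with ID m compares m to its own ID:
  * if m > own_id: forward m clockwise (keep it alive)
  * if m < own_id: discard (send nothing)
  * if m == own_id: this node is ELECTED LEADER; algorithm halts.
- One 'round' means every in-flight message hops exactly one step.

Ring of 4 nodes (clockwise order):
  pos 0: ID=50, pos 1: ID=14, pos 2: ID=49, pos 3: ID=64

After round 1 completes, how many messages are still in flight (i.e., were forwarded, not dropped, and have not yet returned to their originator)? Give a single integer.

Round 1: pos1(id14) recv 50: fwd; pos2(id49) recv 14: drop; pos3(id64) recv 49: drop; pos0(id50) recv 64: fwd
After round 1: 2 messages still in flight

Answer: 2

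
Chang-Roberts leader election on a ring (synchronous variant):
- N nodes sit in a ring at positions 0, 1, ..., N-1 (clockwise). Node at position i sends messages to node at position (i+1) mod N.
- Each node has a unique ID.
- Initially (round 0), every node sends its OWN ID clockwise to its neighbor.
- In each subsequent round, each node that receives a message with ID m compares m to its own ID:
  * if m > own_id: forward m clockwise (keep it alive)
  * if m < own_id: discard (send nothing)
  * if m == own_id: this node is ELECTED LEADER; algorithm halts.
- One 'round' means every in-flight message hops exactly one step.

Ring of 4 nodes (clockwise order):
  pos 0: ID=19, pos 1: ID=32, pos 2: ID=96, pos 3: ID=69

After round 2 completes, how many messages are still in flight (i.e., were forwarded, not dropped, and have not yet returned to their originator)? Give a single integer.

Answer: 2

Derivation:
Round 1: pos1(id32) recv 19: drop; pos2(id96) recv 32: drop; pos3(id69) recv 96: fwd; pos0(id19) recv 69: fwd
Round 2: pos0(id19) recv 96: fwd; pos1(id32) recv 69: fwd
After round 2: 2 messages still in flight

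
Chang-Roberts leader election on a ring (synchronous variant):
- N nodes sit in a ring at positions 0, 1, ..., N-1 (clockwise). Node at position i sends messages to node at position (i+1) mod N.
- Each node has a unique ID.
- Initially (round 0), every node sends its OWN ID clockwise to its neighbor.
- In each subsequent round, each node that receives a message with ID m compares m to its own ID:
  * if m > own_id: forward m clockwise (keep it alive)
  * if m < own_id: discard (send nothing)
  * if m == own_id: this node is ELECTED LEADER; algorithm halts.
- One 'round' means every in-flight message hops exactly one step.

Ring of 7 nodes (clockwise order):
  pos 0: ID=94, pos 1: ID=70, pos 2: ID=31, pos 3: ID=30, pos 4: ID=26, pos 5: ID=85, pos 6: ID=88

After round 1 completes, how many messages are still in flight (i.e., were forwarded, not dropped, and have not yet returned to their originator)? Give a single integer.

Round 1: pos1(id70) recv 94: fwd; pos2(id31) recv 70: fwd; pos3(id30) recv 31: fwd; pos4(id26) recv 30: fwd; pos5(id85) recv 26: drop; pos6(id88) recv 85: drop; pos0(id94) recv 88: drop
After round 1: 4 messages still in flight

Answer: 4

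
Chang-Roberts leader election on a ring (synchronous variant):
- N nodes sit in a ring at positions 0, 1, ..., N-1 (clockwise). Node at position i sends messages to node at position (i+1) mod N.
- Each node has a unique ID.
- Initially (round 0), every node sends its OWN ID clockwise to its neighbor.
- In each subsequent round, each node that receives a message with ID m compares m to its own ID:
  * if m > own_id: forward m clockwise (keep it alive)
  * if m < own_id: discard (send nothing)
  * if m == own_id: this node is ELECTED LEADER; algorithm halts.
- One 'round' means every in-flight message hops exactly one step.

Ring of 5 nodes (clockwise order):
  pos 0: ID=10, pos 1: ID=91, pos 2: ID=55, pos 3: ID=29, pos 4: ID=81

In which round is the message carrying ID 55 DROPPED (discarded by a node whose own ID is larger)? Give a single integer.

Round 1: pos1(id91) recv 10: drop; pos2(id55) recv 91: fwd; pos3(id29) recv 55: fwd; pos4(id81) recv 29: drop; pos0(id10) recv 81: fwd
Round 2: pos3(id29) recv 91: fwd; pos4(id81) recv 55: drop; pos1(id91) recv 81: drop
Round 3: pos4(id81) recv 91: fwd
Round 4: pos0(id10) recv 91: fwd
Round 5: pos1(id91) recv 91: ELECTED
Message ID 55 originates at pos 2; dropped at pos 4 in round 2

Answer: 2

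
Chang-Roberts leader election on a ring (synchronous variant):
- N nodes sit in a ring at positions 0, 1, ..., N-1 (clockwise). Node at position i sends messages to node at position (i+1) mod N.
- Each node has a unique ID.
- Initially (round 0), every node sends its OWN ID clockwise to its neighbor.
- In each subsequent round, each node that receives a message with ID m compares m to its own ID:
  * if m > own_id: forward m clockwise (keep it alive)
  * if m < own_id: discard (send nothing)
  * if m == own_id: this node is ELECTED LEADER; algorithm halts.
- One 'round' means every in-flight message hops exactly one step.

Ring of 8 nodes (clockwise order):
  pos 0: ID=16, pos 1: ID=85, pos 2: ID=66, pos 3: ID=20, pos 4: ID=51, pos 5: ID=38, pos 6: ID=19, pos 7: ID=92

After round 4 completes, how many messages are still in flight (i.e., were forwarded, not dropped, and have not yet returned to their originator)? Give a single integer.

Round 1: pos1(id85) recv 16: drop; pos2(id66) recv 85: fwd; pos3(id20) recv 66: fwd; pos4(id51) recv 20: drop; pos5(id38) recv 51: fwd; pos6(id19) recv 38: fwd; pos7(id92) recv 19: drop; pos0(id16) recv 92: fwd
Round 2: pos3(id20) recv 85: fwd; pos4(id51) recv 66: fwd; pos6(id19) recv 51: fwd; pos7(id92) recv 38: drop; pos1(id85) recv 92: fwd
Round 3: pos4(id51) recv 85: fwd; pos5(id38) recv 66: fwd; pos7(id92) recv 51: drop; pos2(id66) recv 92: fwd
Round 4: pos5(id38) recv 85: fwd; pos6(id19) recv 66: fwd; pos3(id20) recv 92: fwd
After round 4: 3 messages still in flight

Answer: 3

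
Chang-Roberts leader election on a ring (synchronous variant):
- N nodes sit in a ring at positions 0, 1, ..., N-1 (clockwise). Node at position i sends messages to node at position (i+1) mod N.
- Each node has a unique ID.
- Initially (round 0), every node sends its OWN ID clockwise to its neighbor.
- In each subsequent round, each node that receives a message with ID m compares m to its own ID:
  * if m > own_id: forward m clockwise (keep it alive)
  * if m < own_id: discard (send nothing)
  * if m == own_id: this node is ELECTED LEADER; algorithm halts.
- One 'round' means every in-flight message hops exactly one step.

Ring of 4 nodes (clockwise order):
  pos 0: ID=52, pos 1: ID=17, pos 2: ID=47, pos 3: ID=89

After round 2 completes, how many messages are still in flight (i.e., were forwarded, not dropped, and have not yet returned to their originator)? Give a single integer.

Answer: 2

Derivation:
Round 1: pos1(id17) recv 52: fwd; pos2(id47) recv 17: drop; pos3(id89) recv 47: drop; pos0(id52) recv 89: fwd
Round 2: pos2(id47) recv 52: fwd; pos1(id17) recv 89: fwd
After round 2: 2 messages still in flight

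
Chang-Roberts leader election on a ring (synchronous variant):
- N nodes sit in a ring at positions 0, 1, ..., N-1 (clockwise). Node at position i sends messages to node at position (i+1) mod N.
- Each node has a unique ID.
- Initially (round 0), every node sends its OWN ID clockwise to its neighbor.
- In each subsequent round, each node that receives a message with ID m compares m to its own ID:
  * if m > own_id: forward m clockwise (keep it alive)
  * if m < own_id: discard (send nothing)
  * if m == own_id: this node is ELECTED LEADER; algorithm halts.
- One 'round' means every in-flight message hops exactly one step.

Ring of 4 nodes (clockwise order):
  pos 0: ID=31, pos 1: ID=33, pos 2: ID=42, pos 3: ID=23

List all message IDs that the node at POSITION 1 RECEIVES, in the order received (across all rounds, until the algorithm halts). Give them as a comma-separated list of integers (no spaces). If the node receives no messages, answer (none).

Round 1: pos1(id33) recv 31: drop; pos2(id42) recv 33: drop; pos3(id23) recv 42: fwd; pos0(id31) recv 23: drop
Round 2: pos0(id31) recv 42: fwd
Round 3: pos1(id33) recv 42: fwd
Round 4: pos2(id42) recv 42: ELECTED

Answer: 31,42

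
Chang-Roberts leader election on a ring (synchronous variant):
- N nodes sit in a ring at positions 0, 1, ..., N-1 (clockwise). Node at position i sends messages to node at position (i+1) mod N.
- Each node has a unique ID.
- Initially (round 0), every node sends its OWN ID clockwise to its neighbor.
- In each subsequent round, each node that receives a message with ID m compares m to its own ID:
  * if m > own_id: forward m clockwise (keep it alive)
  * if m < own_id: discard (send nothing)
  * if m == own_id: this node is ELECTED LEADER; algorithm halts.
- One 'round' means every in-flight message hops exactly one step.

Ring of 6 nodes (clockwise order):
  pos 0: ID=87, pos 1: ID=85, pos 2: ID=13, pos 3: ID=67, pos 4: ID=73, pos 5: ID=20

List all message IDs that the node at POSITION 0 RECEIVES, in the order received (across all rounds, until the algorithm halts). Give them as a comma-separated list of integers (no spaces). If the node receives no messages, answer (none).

Round 1: pos1(id85) recv 87: fwd; pos2(id13) recv 85: fwd; pos3(id67) recv 13: drop; pos4(id73) recv 67: drop; pos5(id20) recv 73: fwd; pos0(id87) recv 20: drop
Round 2: pos2(id13) recv 87: fwd; pos3(id67) recv 85: fwd; pos0(id87) recv 73: drop
Round 3: pos3(id67) recv 87: fwd; pos4(id73) recv 85: fwd
Round 4: pos4(id73) recv 87: fwd; pos5(id20) recv 85: fwd
Round 5: pos5(id20) recv 87: fwd; pos0(id87) recv 85: drop
Round 6: pos0(id87) recv 87: ELECTED

Answer: 20,73,85,87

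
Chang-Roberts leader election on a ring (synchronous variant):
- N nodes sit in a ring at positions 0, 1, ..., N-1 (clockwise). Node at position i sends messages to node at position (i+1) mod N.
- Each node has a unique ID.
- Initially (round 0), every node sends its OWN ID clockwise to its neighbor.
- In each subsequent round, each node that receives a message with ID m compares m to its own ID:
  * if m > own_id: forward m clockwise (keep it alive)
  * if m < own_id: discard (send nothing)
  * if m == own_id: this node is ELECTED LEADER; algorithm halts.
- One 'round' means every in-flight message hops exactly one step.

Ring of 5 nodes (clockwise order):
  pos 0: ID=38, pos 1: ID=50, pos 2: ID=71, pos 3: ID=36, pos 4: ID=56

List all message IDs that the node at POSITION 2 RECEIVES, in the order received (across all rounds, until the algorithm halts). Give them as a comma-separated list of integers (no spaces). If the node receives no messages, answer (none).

Answer: 50,56,71

Derivation:
Round 1: pos1(id50) recv 38: drop; pos2(id71) recv 50: drop; pos3(id36) recv 71: fwd; pos4(id56) recv 36: drop; pos0(id38) recv 56: fwd
Round 2: pos4(id56) recv 71: fwd; pos1(id50) recv 56: fwd
Round 3: pos0(id38) recv 71: fwd; pos2(id71) recv 56: drop
Round 4: pos1(id50) recv 71: fwd
Round 5: pos2(id71) recv 71: ELECTED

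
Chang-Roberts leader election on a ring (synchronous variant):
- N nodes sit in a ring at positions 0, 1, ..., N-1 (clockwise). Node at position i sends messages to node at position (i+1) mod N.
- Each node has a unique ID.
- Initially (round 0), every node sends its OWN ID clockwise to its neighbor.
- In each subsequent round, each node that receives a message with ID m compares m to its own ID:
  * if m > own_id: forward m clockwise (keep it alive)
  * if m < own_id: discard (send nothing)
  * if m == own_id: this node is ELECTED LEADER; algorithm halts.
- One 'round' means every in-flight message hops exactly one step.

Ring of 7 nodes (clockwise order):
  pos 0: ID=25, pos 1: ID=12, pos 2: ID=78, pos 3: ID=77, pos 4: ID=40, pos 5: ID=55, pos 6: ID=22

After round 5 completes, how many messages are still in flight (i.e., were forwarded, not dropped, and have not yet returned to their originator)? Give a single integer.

Round 1: pos1(id12) recv 25: fwd; pos2(id78) recv 12: drop; pos3(id77) recv 78: fwd; pos4(id40) recv 77: fwd; pos5(id55) recv 40: drop; pos6(id22) recv 55: fwd; pos0(id25) recv 22: drop
Round 2: pos2(id78) recv 25: drop; pos4(id40) recv 78: fwd; pos5(id55) recv 77: fwd; pos0(id25) recv 55: fwd
Round 3: pos5(id55) recv 78: fwd; pos6(id22) recv 77: fwd; pos1(id12) recv 55: fwd
Round 4: pos6(id22) recv 78: fwd; pos0(id25) recv 77: fwd; pos2(id78) recv 55: drop
Round 5: pos0(id25) recv 78: fwd; pos1(id12) recv 77: fwd
After round 5: 2 messages still in flight

Answer: 2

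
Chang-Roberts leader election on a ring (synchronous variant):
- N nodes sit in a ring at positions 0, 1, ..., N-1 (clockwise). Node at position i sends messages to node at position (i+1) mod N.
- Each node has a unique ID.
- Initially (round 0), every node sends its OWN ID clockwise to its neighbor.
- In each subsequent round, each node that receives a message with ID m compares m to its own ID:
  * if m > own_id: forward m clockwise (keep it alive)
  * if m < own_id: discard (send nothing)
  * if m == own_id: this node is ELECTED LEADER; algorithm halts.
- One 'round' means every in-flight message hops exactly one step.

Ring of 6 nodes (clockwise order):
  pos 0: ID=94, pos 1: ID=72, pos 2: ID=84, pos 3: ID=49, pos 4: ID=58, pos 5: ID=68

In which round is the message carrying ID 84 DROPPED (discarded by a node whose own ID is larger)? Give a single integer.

Answer: 4

Derivation:
Round 1: pos1(id72) recv 94: fwd; pos2(id84) recv 72: drop; pos3(id49) recv 84: fwd; pos4(id58) recv 49: drop; pos5(id68) recv 58: drop; pos0(id94) recv 68: drop
Round 2: pos2(id84) recv 94: fwd; pos4(id58) recv 84: fwd
Round 3: pos3(id49) recv 94: fwd; pos5(id68) recv 84: fwd
Round 4: pos4(id58) recv 94: fwd; pos0(id94) recv 84: drop
Round 5: pos5(id68) recv 94: fwd
Round 6: pos0(id94) recv 94: ELECTED
Message ID 84 originates at pos 2; dropped at pos 0 in round 4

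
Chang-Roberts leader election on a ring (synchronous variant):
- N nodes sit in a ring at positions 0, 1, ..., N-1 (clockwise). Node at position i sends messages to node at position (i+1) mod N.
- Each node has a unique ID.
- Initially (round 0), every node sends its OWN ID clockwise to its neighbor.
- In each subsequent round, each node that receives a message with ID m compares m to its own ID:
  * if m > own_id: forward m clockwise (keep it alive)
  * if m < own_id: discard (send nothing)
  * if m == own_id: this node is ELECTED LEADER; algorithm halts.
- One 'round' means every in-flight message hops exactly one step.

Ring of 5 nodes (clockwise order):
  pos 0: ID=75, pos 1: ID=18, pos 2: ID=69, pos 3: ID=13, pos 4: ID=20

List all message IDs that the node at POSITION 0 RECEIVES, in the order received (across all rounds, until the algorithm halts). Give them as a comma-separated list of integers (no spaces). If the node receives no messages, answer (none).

Round 1: pos1(id18) recv 75: fwd; pos2(id69) recv 18: drop; pos3(id13) recv 69: fwd; pos4(id20) recv 13: drop; pos0(id75) recv 20: drop
Round 2: pos2(id69) recv 75: fwd; pos4(id20) recv 69: fwd
Round 3: pos3(id13) recv 75: fwd; pos0(id75) recv 69: drop
Round 4: pos4(id20) recv 75: fwd
Round 5: pos0(id75) recv 75: ELECTED

Answer: 20,69,75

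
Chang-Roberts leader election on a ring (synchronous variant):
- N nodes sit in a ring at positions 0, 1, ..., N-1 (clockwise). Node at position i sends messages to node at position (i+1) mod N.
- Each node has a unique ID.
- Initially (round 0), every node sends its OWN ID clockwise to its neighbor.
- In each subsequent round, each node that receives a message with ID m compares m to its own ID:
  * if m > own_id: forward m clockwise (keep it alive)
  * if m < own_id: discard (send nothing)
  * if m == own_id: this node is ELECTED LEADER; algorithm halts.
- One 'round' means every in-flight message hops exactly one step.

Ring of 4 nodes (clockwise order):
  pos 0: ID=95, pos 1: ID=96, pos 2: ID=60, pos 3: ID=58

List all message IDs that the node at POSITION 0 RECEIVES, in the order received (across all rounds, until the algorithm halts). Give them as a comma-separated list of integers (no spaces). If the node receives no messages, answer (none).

Round 1: pos1(id96) recv 95: drop; pos2(id60) recv 96: fwd; pos3(id58) recv 60: fwd; pos0(id95) recv 58: drop
Round 2: pos3(id58) recv 96: fwd; pos0(id95) recv 60: drop
Round 3: pos0(id95) recv 96: fwd
Round 4: pos1(id96) recv 96: ELECTED

Answer: 58,60,96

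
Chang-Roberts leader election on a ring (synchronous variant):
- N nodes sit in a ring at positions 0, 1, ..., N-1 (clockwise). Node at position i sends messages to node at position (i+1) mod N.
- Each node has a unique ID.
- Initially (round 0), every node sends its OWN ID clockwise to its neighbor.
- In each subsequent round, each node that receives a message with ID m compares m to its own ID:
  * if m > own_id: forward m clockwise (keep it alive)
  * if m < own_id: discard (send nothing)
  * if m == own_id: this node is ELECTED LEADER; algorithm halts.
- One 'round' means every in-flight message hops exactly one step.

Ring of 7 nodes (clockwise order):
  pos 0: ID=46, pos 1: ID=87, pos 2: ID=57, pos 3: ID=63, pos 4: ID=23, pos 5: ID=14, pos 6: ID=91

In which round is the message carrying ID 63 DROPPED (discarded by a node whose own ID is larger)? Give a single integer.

Answer: 3

Derivation:
Round 1: pos1(id87) recv 46: drop; pos2(id57) recv 87: fwd; pos3(id63) recv 57: drop; pos4(id23) recv 63: fwd; pos5(id14) recv 23: fwd; pos6(id91) recv 14: drop; pos0(id46) recv 91: fwd
Round 2: pos3(id63) recv 87: fwd; pos5(id14) recv 63: fwd; pos6(id91) recv 23: drop; pos1(id87) recv 91: fwd
Round 3: pos4(id23) recv 87: fwd; pos6(id91) recv 63: drop; pos2(id57) recv 91: fwd
Round 4: pos5(id14) recv 87: fwd; pos3(id63) recv 91: fwd
Round 5: pos6(id91) recv 87: drop; pos4(id23) recv 91: fwd
Round 6: pos5(id14) recv 91: fwd
Round 7: pos6(id91) recv 91: ELECTED
Message ID 63 originates at pos 3; dropped at pos 6 in round 3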